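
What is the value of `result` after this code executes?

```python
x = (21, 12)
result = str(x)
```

x = (21, 12); result = '(21, 12)'

'(21, 12)'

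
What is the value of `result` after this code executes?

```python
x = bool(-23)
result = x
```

x = True; result = True

True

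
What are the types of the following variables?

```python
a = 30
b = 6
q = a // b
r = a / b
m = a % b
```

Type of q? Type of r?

// returns int; / returns float

int, float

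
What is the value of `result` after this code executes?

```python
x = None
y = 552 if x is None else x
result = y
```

x = None; y = 552; result = 552

552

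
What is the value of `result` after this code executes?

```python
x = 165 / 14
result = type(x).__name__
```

x is float; result = 'float'

'float'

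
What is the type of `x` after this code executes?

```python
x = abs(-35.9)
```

abs() of float returns float

float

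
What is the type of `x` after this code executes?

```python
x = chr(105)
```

chr() returns str (single char)

str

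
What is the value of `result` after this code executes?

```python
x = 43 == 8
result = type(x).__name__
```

x is bool; result = 'bool'

'bool'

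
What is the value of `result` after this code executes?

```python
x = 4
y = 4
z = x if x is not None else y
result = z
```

x = 4; y = 4; z = 4; result = 4

4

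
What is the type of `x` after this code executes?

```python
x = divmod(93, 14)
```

divmod() returns tuple of (quotient, remainder)

tuple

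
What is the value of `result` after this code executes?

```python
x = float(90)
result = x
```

x = 90.0; result = 90.0

90.0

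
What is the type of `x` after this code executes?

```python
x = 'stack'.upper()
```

str.upper() returns str

str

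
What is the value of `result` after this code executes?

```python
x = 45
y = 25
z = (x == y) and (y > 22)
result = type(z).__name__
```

x is int; y is int; z is bool; result = 'bool'

'bool'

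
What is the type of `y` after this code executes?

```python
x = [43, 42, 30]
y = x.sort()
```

list.sort() returns None (mutates in place)

NoneType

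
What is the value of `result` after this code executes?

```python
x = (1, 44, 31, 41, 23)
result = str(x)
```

x = (1, 44, 31, 41, 23); result = '(1, 44, 31, 41, 23)'

'(1, 44, 31, 41, 23)'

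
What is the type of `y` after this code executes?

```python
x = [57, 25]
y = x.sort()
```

list.sort() returns None (mutates in place)

NoneType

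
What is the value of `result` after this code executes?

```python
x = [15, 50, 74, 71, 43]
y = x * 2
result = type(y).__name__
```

x is list; y is list; result = 'list'

'list'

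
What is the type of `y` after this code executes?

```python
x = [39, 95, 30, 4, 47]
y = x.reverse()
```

list.reverse() returns None

NoneType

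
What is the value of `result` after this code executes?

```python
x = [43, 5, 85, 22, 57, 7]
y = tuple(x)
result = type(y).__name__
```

x is list; y is tuple; result = 'tuple'

'tuple'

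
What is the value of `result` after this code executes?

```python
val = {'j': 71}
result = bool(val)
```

val = {'j': 71}; result = True

True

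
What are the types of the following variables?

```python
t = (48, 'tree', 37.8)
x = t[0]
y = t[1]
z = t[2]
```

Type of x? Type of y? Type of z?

tuple[0] is int; tuple[1] is str; tuple[2] is float

int, str, float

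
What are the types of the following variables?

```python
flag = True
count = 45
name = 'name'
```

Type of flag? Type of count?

flag is assigned the constant True, which has type bool; count is assigned a bare integer (no decimal point), so it is an int

bool, int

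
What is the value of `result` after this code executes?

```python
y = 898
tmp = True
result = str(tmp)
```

y = 898; tmp = True; result = 'True'

'True'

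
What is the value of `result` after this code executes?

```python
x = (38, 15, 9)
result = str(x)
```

x = (38, 15, 9); result = '(38, 15, 9)'

'(38, 15, 9)'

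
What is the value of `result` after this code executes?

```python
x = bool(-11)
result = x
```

x = True; result = True

True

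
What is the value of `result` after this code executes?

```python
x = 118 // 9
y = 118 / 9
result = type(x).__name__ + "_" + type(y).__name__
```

x is int; y is float; result = 'int_float'

'int_float'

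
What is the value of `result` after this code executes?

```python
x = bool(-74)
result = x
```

x = True; result = True

True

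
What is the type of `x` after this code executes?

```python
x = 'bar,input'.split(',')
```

str.split() returns list

list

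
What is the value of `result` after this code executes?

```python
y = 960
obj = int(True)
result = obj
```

y = 960; obj = 1; result = 1

1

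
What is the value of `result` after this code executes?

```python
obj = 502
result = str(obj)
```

obj = 502; result = '502'

'502'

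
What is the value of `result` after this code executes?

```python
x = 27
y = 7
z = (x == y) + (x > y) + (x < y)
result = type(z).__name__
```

x is int; y is int; z is int; result = 'int'

'int'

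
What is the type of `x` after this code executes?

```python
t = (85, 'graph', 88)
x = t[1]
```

Index 1 of tuple is a str literal

str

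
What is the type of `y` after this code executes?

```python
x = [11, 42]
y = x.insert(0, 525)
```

list.insert() returns None

NoneType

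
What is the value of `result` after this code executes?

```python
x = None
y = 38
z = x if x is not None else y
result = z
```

x = None; y = 38; z = 38; result = 38

38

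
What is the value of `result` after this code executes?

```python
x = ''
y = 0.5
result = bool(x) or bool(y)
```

x = ''; y = 0.5; result = True

True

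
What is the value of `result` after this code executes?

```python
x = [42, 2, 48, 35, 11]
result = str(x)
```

x = [42, 2, 48, 35, 11]; result = '[42, 2, 48, 35, 11]'

'[42, 2, 48, 35, 11]'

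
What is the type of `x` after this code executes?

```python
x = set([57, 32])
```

set() constructor returns set

set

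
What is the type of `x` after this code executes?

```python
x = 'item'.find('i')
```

str.find() returns int index

int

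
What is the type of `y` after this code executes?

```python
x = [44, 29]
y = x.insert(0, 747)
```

list.insert() returns None

NoneType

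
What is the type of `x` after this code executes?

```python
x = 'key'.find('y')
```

str.find() returns int index

int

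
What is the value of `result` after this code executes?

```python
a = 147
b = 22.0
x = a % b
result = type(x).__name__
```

a is int; b is float; x is float; result = 'float'

'float'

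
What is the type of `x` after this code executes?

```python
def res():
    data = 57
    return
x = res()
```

Bare return returns None

NoneType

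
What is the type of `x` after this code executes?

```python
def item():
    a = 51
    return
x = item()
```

Bare return returns None

NoneType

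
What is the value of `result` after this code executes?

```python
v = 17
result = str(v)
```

v = 17; result = '17'

'17'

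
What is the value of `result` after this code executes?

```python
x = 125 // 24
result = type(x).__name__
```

x is int; result = 'int'

'int'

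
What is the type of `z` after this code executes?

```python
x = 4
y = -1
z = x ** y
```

int ** negative = float

float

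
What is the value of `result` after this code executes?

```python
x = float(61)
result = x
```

x = 61.0; result = 61.0

61.0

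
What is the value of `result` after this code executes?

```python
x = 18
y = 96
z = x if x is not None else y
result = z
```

x = 18; y = 96; z = 18; result = 18

18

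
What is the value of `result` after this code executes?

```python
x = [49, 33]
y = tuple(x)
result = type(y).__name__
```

x is list; y is tuple; result = 'tuple'

'tuple'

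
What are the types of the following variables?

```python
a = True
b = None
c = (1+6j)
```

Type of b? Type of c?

b is assigned None, whose type is NoneType; c is assigned (1+6j), an int plus an imaginary literal (j suffix), which evaluates to complex

NoneType, complex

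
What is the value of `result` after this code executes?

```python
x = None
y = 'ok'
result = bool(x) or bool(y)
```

x = None; y = 'ok'; result = True

True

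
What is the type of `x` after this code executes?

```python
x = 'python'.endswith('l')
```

str.endswith() returns bool

bool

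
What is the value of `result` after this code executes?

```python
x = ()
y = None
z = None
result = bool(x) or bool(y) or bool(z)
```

x = (); y = None; z = None; result = False

False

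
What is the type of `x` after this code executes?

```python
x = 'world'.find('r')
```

str.find() returns int index

int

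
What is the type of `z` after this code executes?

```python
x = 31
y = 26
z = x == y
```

Equality comparison returns bool

bool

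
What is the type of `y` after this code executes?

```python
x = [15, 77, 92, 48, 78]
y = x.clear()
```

list.clear() returns None

NoneType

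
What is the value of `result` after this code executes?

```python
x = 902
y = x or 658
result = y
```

x = 902; y = 902; result = 902

902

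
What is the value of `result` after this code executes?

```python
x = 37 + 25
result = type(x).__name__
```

x is int; result = 'int'

'int'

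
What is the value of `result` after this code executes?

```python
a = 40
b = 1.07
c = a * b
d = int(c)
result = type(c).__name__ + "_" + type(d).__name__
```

a is int; b is float; c is float; d is int; result = 'float_int'

'float_int'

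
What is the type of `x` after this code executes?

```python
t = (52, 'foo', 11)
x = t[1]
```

Index 1 of tuple is a str literal

str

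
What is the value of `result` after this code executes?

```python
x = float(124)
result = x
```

x = 124.0; result = 124.0

124.0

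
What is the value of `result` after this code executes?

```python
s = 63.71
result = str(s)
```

s = 63.71; result = '63.71'

'63.71'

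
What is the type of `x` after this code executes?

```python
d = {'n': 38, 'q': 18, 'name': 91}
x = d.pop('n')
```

dict.pop() returns the value

int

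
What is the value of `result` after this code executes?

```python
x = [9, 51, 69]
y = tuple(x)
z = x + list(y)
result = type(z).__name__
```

x is list; y is tuple; z is list; result = 'list'

'list'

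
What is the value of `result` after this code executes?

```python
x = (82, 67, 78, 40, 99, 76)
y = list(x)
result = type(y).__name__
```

x is tuple; y is list; result = 'list'

'list'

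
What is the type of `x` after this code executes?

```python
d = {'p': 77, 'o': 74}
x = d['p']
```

Accessing dict[str, int] with str key returns int

int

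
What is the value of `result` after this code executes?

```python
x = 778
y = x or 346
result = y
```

x = 778; y = 778; result = 778

778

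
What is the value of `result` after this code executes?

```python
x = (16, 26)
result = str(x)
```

x = (16, 26); result = '(16, 26)'

'(16, 26)'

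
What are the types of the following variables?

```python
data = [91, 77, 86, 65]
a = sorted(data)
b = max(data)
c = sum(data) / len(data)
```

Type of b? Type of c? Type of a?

max of ints returns int; int / int = float; sorted() returns list

int, float, list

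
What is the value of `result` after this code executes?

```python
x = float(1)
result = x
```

x = 1.0; result = 1.0

1.0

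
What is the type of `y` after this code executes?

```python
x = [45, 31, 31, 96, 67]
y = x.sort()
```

list.sort() returns None (mutates in place)

NoneType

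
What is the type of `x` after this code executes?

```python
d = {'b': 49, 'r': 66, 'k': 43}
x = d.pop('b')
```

dict.pop() returns the value

int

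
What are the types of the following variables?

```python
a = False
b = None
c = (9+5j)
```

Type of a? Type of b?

a is assigned the constant False, which has type bool; b is assigned None, whose type is NoneType

bool, NoneType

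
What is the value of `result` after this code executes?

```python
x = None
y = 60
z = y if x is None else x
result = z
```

x = None; y = 60; z = 60; result = 60

60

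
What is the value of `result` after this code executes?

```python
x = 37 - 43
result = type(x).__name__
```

x is int; result = 'int'

'int'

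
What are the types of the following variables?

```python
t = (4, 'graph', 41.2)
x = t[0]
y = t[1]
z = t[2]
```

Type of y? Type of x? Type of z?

tuple[1] is str; tuple[0] is int; tuple[2] is float

str, int, float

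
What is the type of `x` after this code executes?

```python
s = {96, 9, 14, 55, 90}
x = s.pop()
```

Popping from set[int] returns int

int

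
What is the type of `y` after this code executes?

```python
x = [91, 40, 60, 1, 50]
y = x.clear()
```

list.clear() returns None

NoneType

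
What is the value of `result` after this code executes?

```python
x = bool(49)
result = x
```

x = True; result = True

True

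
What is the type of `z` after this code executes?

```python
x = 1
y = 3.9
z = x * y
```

int * float = float

float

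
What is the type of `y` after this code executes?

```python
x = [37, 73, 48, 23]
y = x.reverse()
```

list.reverse() returns None

NoneType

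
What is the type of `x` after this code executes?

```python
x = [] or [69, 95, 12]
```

'or' returns first truthy value (list)

list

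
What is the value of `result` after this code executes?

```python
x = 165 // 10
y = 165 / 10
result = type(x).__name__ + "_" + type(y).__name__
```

x is int; y is float; result = 'int_float'

'int_float'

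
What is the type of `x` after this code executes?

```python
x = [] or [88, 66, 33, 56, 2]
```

'or' returns first truthy value (list)

list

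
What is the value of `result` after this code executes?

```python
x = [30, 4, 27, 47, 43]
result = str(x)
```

x = [30, 4, 27, 47, 43]; result = '[30, 4, 27, 47, 43]'

'[30, 4, 27, 47, 43]'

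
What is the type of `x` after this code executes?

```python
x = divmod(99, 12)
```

divmod() returns tuple of (quotient, remainder)

tuple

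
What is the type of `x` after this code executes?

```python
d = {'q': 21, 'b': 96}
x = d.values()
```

.values() returns dict_values view

dict_values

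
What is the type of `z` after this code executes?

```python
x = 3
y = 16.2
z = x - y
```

int - float = float

float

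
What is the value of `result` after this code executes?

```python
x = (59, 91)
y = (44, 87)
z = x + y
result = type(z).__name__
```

x is tuple; y is tuple; z is tuple; result = 'tuple'

'tuple'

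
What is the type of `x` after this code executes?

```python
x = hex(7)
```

hex() returns str representation

str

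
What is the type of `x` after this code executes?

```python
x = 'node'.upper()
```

str.upper() returns str

str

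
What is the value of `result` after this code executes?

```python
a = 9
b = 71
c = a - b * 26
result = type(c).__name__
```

a is int; b is int; c is int; result = 'int'

'int'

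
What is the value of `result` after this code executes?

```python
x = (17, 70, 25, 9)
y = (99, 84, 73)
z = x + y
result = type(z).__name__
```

x is tuple; y is tuple; z is tuple; result = 'tuple'

'tuple'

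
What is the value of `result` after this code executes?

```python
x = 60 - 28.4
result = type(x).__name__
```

x is float; result = 'float'

'float'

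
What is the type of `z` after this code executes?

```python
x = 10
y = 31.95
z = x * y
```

int * float = float

float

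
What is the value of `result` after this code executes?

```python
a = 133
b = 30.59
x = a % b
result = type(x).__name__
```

a is int; b is float; x is float; result = 'float'

'float'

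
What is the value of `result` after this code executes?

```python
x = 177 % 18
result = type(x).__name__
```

x is int; result = 'int'

'int'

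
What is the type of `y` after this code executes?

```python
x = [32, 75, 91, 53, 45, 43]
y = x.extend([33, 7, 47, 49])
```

list.extend() returns None

NoneType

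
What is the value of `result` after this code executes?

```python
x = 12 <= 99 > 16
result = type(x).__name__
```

x is bool; result = 'bool'

'bool'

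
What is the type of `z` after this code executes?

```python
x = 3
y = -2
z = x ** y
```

int ** negative = float

float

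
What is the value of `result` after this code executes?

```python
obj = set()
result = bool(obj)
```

obj = set(); result = False

False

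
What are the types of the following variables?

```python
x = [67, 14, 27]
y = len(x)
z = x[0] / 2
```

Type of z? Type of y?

int / int = float; len() returns int

float, int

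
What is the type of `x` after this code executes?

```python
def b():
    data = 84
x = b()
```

Function without return returns None

NoneType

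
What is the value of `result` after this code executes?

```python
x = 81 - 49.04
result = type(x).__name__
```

x is float; result = 'float'

'float'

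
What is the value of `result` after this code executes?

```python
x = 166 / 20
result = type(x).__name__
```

x is float; result = 'float'

'float'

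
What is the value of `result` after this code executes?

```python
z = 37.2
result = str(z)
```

z = 37.2; result = '37.2'

'37.2'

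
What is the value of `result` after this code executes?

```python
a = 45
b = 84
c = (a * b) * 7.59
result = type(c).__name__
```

a is int; b is int; c is float; result = 'float'

'float'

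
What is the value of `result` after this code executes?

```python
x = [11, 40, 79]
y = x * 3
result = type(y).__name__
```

x is list; y is list; result = 'list'

'list'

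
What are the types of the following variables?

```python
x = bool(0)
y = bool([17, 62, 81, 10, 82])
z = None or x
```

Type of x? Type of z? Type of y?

bool() returns bool; None or bool returns the bool; bool() returns bool

bool, bool, bool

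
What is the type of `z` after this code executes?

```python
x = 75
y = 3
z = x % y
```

int % int = int

int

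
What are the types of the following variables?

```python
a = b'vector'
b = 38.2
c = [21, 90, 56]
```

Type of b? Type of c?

b is assigned a number with a decimal point, so it is a float; c is assigned a list literal (square brackets)

float, list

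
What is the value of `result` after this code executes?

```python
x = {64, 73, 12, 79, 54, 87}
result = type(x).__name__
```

x is set; result = 'set'

'set'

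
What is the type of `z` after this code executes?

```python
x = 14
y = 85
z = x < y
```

Comparison returns bool

bool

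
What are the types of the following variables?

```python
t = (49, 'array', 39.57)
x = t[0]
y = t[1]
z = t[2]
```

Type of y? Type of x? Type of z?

tuple[1] is str; tuple[0] is int; tuple[2] is float

str, int, float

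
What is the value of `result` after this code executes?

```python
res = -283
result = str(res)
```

res = -283; result = '-283'

'-283'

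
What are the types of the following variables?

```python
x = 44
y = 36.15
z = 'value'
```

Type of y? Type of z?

y is assigned a number with a decimal point, so it is a float; z is assigned a quoted string literal, so it is a str

float, str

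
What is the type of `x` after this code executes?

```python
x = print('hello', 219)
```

print() returns None

NoneType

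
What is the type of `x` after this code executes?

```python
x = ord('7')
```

ord() returns int (code point)

int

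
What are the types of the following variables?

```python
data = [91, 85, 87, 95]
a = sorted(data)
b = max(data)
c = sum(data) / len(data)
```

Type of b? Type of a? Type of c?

max of ints returns int; sorted() returns list; int / int = float

int, list, float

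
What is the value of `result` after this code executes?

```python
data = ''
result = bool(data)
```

data = ''; result = False

False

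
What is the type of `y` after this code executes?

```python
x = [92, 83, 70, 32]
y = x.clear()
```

list.clear() returns None

NoneType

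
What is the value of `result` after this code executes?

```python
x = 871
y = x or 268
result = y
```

x = 871; y = 871; result = 871

871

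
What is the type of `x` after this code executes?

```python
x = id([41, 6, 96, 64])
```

id() returns int

int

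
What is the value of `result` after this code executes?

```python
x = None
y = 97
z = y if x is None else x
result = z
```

x = None; y = 97; z = 97; result = 97

97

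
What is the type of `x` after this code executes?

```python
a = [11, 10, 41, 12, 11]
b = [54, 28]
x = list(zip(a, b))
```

list(zip()) returns a list of tuples

list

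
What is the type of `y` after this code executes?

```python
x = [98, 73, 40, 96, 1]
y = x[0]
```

Indexing list[int] returns int

int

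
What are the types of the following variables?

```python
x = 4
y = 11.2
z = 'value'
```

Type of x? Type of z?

x is assigned a bare integer (no decimal point), so it is an int; z is assigned a quoted string literal, so it is a str

int, str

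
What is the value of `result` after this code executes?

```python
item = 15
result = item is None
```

item = 15; result = False

False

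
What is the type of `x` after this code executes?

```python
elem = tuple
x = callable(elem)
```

callable() returns bool

bool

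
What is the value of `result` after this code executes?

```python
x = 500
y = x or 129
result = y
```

x = 500; y = 500; result = 500

500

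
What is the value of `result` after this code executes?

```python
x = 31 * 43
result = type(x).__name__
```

x is int; result = 'int'

'int'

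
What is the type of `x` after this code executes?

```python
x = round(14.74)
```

round() with no decimal places returns int

int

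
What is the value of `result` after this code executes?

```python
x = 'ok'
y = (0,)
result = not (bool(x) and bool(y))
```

x = 'ok'; y = (0,); result = False

False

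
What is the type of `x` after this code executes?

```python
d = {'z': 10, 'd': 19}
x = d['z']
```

Accessing dict[str, int] with str key returns int

int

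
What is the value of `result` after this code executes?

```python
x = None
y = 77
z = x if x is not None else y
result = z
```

x = None; y = 77; z = 77; result = 77

77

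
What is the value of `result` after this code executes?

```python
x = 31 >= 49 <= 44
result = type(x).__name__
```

x is bool; result = 'bool'

'bool'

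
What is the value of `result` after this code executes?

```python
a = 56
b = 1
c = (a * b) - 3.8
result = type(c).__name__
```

a is int; b is int; c is float; result = 'float'

'float'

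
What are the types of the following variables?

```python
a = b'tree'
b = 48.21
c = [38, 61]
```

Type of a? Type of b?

a is assigned a bytes literal (b'...' prefix); b is assigned a number with a decimal point, so it is a float

bytes, float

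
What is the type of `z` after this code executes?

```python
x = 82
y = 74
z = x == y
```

Comparison returns bool

bool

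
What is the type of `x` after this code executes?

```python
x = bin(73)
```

bin() returns str representation

str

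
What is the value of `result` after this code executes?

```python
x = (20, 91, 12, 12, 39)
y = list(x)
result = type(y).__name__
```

x is tuple; y is list; result = 'list'

'list'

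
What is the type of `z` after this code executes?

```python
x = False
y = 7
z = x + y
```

bool + int = int (bool is subclass of int)

int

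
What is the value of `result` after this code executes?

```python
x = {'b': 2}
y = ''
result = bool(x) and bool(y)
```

x = {'b': 2}; y = ''; result = False

False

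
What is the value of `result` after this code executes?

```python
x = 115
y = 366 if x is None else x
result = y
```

x = 115; y = 115; result = 115

115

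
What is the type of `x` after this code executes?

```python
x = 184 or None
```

'or' returns first truthy value

int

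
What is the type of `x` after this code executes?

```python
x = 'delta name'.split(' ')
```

str.split() returns list

list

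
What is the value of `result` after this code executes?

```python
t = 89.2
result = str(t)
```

t = 89.2; result = '89.2'

'89.2'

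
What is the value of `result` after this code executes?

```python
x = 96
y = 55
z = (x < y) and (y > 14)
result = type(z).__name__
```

x is int; y is int; z is bool; result = 'bool'

'bool'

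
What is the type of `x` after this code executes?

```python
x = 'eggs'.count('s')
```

str.count() returns int

int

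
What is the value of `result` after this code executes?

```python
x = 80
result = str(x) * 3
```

x = 80; result = '808080'

'808080'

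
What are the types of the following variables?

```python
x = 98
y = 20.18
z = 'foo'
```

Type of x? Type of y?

x is assigned a bare integer (no decimal point), so it is an int; y is assigned a number with a decimal point, so it is a float

int, float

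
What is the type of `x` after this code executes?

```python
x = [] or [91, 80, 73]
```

'or' returns first truthy value (list)

list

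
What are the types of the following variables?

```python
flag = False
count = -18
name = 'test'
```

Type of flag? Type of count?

flag is assigned the constant False, which has type bool; count is assigned a bare integer (no decimal point), so it is an int

bool, int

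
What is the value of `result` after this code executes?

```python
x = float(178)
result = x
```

x = 178.0; result = 178.0

178.0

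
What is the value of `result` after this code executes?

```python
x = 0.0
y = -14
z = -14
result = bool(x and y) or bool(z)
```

x = 0.0; y = -14; z = -14; result = True

True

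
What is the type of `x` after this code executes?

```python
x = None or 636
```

'or' with None returns the other truthy value

int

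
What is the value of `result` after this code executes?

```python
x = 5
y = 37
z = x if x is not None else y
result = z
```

x = 5; y = 37; z = 5; result = 5

5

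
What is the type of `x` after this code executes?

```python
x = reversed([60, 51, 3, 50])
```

reversed() on a list returns list_reverseiterator

list_reverseiterator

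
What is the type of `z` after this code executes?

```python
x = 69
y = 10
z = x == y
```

Equality comparison returns bool

bool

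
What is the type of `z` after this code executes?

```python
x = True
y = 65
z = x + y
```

bool + int = int (bool is subclass of int)

int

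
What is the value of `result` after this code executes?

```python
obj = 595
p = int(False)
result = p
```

obj = 595; p = 0; result = 0

0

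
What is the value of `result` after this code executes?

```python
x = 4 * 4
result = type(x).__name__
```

x is int; result = 'int'

'int'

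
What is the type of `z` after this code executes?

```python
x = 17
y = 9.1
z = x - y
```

int - float = float

float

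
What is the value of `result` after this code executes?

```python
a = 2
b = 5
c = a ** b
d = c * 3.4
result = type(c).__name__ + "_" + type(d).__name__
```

a is int; b is int; c is int; d is float; result = 'int_float'

'int_float'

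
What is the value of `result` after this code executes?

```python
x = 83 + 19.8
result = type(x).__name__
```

x is float; result = 'float'

'float'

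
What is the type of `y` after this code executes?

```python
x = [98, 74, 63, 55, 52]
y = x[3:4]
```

Slicing a list returns a list

list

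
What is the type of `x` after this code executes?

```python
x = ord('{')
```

ord() returns int (code point)

int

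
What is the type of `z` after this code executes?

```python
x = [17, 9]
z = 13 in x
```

'in' operator returns bool

bool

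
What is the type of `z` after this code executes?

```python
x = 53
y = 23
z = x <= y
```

Comparison returns bool

bool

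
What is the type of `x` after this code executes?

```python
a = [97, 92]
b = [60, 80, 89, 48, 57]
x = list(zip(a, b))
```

list(zip()) returns a list of tuples

list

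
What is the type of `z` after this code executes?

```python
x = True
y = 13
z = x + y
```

bool + int = int (bool is subclass of int)

int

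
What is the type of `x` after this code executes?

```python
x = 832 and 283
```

'and' with truthy values returns last operand (int)

int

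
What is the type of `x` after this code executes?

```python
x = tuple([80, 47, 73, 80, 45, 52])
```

tuple() constructor returns tuple

tuple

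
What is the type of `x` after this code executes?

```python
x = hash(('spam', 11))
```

hash() returns int

int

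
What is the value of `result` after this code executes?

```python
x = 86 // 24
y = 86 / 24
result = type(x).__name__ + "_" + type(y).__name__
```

x is int; y is float; result = 'int_float'

'int_float'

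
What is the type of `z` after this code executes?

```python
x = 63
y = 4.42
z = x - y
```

int - float = float

float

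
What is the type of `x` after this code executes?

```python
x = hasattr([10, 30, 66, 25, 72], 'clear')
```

hasattr() returns bool

bool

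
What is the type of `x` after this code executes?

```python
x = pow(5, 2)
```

pow(int, int) returns int

int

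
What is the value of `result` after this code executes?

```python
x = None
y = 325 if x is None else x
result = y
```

x = None; y = 325; result = 325

325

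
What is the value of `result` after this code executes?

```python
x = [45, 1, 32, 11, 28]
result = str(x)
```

x = [45, 1, 32, 11, 28]; result = '[45, 1, 32, 11, 28]'

'[45, 1, 32, 11, 28]'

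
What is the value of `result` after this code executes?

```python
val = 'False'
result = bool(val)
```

val = 'False'; result = True

True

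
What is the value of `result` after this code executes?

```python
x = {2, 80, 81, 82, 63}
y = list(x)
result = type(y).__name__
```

x is set; y is list; result = 'list'

'list'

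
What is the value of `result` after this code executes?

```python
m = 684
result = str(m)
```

m = 684; result = '684'

'684'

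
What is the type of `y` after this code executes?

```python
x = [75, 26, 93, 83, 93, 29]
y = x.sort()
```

list.sort() returns None (mutates in place)

NoneType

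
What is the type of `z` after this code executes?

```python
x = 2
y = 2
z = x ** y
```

positive int ** positive int = int

int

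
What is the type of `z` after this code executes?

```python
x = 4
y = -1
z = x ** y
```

int ** negative = float

float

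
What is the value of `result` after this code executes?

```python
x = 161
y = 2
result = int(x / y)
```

x = 161; y = 2; result = 80

80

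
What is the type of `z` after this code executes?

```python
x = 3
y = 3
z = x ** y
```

positive int ** positive int = int

int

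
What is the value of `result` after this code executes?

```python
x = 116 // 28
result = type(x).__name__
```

x is int; result = 'int'

'int'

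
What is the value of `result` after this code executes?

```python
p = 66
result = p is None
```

p = 66; result = False

False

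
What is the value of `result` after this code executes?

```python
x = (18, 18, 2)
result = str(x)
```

x = (18, 18, 2); result = '(18, 18, 2)'

'(18, 18, 2)'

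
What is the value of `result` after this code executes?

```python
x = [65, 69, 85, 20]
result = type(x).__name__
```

x is list; result = 'list'

'list'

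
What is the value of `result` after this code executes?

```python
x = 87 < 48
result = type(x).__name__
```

x is bool; result = 'bool'

'bool'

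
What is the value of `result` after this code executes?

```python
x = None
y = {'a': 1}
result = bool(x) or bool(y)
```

x = None; y = {'a': 1}; result = True

True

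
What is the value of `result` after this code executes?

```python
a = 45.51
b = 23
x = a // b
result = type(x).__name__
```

a is float; b is int; x is float; result = 'float'

'float'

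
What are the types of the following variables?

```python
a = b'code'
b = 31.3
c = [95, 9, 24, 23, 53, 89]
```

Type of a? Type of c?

a is assigned a bytes literal (b'...' prefix); c is assigned a list literal (square brackets)

bytes, list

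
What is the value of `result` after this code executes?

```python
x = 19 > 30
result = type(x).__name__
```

x is bool; result = 'bool'

'bool'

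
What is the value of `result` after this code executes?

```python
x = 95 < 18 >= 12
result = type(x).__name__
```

x is bool; result = 'bool'

'bool'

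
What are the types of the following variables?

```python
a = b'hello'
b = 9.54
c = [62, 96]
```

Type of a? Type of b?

a is assigned a bytes literal (b'...' prefix); b is assigned a number with a decimal point, so it is a float

bytes, float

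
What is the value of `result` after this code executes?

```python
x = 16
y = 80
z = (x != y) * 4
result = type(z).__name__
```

x is int; y is int; z is int; result = 'int'

'int'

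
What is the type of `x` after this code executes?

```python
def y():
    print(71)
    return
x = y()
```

Bare return returns None

NoneType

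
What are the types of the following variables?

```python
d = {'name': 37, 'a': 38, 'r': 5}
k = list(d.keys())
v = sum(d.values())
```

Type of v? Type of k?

sum of ints is int; list() converts to list

int, list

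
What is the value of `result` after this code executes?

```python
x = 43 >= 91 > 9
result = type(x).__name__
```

x is bool; result = 'bool'

'bool'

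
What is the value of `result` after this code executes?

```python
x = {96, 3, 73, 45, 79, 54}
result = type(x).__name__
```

x is set; result = 'set'

'set'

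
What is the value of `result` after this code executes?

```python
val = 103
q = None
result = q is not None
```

val = 103; q = None; result = False

False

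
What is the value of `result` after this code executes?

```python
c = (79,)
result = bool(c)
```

c = (79,); result = True

True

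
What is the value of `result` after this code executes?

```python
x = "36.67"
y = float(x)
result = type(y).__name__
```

x is str; y is float; result = 'float'

'float'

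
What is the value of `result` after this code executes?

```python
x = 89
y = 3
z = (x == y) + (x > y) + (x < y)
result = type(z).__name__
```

x is int; y is int; z is int; result = 'int'

'int'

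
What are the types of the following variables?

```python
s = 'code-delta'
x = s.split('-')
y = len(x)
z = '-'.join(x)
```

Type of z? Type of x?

str.join() returns str; str.split() returns list

str, list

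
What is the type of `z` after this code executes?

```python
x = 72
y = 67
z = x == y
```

Equality comparison returns bool

bool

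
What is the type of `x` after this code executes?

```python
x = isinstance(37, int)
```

isinstance() returns bool

bool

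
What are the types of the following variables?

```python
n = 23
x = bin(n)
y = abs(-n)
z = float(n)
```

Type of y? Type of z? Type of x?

abs() of int returns int; float() returns float; bin() returns str

int, float, str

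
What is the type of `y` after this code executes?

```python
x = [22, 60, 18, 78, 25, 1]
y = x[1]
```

Indexing list[int] returns int

int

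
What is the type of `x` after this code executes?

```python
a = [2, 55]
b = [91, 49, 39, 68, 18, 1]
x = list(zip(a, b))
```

list(zip()) returns a list of tuples

list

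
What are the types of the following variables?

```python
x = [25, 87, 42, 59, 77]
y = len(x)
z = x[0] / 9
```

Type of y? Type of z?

len() returns int; int / int = float

int, float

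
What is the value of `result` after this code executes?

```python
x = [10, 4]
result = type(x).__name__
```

x is list; result = 'list'

'list'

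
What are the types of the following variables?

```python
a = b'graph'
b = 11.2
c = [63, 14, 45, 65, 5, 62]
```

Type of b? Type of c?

b is assigned a number with a decimal point, so it is a float; c is assigned a list literal (square brackets)

float, list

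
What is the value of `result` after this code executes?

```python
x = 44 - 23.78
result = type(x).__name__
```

x is float; result = 'float'

'float'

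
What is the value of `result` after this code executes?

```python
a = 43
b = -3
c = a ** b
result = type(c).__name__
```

a is int; b is int; c is float; result = 'float'

'float'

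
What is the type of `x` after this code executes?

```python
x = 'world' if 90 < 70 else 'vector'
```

Both branches of conditional are str

str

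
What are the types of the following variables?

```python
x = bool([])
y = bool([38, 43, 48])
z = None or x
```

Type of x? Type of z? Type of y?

bool() returns bool; None or bool returns the bool; bool() returns bool

bool, bool, bool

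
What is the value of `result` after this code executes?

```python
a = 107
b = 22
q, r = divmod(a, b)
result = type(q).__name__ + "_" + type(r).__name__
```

a is int; b is int; q is int; r is int; result = 'int_int'

'int_int'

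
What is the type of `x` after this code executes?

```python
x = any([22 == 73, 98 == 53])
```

any() returns bool

bool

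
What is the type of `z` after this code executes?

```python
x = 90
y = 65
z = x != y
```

Comparison returns bool

bool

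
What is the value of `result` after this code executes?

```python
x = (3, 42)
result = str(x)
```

x = (3, 42); result = '(3, 42)'

'(3, 42)'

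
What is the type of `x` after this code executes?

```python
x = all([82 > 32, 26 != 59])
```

all() returns bool

bool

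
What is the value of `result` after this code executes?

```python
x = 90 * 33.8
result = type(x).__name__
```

x is float; result = 'float'

'float'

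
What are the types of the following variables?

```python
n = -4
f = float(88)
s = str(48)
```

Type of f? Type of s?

f is assigned the result of calling float(), which returns a float; s is assigned the result of calling str(), which returns a str

float, str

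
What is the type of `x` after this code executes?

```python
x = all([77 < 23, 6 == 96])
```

all() returns bool

bool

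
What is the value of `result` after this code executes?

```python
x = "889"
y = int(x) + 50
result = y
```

x = '889'; y = 939; result = 939

939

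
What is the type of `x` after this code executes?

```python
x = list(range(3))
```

list(range()) returns list

list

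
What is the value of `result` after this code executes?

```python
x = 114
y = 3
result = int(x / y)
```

x = 114; y = 3; result = 38

38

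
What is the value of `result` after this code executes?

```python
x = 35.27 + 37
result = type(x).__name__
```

x is float; result = 'float'

'float'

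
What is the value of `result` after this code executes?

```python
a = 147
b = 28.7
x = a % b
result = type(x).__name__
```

a is int; b is float; x is float; result = 'float'

'float'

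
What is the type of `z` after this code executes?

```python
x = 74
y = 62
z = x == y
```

Equality comparison returns bool

bool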